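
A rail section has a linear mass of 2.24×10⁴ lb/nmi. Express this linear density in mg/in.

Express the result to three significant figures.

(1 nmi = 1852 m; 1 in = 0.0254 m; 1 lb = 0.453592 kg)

1.39×10⁵ mg/in

2.24×10⁴ lb/nmi × 0.453592 kg/lb ÷ 1852 m/nmi = 5.48621 kg/m
5.48621 kg/m ÷ 10⁻⁶ kg/mg × 0.0254 m/in = 139350 mg/in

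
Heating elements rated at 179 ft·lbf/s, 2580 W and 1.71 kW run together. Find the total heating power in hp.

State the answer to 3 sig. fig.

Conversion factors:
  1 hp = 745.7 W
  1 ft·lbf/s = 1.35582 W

6.08 hp

179 ft·lbf/s × 1.35582 = 242.692 W
2580 W (already W)
1.71 kW × 1000 = 1710 W
Combined: 242.692 + 2580 + 1710 = 4532.69 W
In hp: 4532.69 / 745.7 = 6.07844 hp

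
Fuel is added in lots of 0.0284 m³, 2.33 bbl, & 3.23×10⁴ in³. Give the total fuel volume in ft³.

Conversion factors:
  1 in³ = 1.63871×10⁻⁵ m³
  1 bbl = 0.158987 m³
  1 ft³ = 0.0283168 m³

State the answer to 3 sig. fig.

32.8 ft³

0.0284 m³ (already m³)
2.33 bbl × 0.158987 = 0.37044 m³
3.23×10⁴ in³ × 1.63871×10⁻⁵ = 0.529303 m³
Combined: 0.0284 + 0.37044 + 0.529303 = 0.928143 m³
In ft³: 0.928143 / 0.0283168 = 32.7771 ft³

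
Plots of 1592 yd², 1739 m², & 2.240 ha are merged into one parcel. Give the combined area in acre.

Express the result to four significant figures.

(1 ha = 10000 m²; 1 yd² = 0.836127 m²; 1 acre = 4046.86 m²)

1592 yd² × 0.836127 = 1331.11 m²
1739 m² (already m²)
2.240 ha × 10000 = 22400 m²
Combined: 1331.11 + 1739 + 22400 = 25470.1 m²
In acre: 25470.1 / 4046.86 = 6.29379 acre

6.294 acre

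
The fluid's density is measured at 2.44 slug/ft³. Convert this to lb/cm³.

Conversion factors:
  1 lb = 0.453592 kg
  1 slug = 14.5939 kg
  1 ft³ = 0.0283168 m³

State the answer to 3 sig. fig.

0.00277 lb/cm³

2.44 slug/ft³ × 14.5939 kg/slug ÷ 0.0283168 m³/ft³ = 1257.53 kg/m³
1257.53 kg/m³ ÷ 0.453592 kg/lb × 10⁻⁶ m³/cm³ = 0.00277238 lb/cm³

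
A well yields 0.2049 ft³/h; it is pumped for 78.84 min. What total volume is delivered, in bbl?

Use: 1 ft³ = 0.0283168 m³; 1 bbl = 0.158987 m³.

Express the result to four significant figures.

0.2049 ft³/h → 1.6117×10⁻⁶ m³/s
78.84 min → 4730.4 s
V = Q × t = 1.6117×10⁻⁶ × 4730.4 = 0.00762399 m³
In bbl: 0.00762399 / 0.158987 = 0.0479535 bbl

0.04795 bbl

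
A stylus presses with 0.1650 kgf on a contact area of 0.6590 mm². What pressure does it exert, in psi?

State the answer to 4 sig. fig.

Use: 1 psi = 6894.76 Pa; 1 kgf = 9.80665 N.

0.1650 kgf × 9.80665 = 1.6181 N
0.6590 mm² × 10⁻⁶ = 6.59×10⁻⁷ m²
P = F / A = 1.6181 N / 6.59×10⁻⁷ m² = 2.45539×10⁶ Pa
2.45539×10⁶ Pa ÷ (6894.76 Pa/psi) = 356.124 psi

356.1 psi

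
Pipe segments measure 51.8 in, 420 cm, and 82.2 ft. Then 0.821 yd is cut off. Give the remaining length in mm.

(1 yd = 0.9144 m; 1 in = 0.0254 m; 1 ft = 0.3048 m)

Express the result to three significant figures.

2.98×10⁴ mm

51.8 in × 0.0254 = 1.31572 m
420 cm × 0.01 = 4.2 m
82.2 ft × 0.3048 = 25.0546 m
0.821 yd × 0.9144 = 0.750722 m
Result: 1.31572 + 4.2 + 25.0546 − 0.750722 = 29.8196 m
In mm: 29.8196 / 0.001 = 29819.6 mm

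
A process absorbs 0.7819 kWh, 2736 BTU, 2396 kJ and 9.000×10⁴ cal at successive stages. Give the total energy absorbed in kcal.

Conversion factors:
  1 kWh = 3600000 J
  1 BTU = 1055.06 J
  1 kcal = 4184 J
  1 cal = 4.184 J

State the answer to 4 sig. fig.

0.7819 kWh × 3600000 → 2.81484×10⁶ J
2736 BTU × 1055.06 → 2.88664×10⁶ J
2396 kJ × 1000 → 2.396×10⁶ J
9.000×10⁴ cal × 4.184 → 376560 J
Combined: 2.81484×10⁶ + 2.88664×10⁶ + 2.396×10⁶ + 376560 = 8.47404×10⁶ J
In kcal: 8.47404×10⁶ / 4184 = 2025.34 kcal

2025 kcal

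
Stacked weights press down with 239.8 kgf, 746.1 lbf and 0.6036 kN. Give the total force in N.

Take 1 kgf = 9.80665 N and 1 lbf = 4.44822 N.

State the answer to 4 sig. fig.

6274 N

239.8 kgf × 9.80665 = 2351.63 N
746.1 lbf × 4.44822 = 3318.82 N
0.6036 kN × 1000 = 603.6 N
Total: 2351.63 + 3318.82 + 603.6 = 6274.05 N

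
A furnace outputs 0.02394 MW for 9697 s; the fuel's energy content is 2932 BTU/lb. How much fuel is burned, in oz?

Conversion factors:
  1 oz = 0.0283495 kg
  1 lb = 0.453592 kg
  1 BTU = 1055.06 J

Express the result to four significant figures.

1201 oz

0.02394 MW → 23940 W
E = P × t = 23940 × 9697 = 2.32146×10⁸ J
2932 BTU/lb → 6.81986×10⁶ J/kg
m = E / e_s = 2.32146×10⁸ / 6.81986×10⁶ = 34.0397 kg
In oz: 34.0397 / 0.0283495 = 1200.72 oz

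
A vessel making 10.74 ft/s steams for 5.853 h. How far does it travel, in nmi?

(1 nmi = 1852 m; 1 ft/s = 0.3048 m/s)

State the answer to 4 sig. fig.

37.24 nmi

10.74 ft/s × 0.3048 → 3.27355 m/s
5.853 h × 3600 → 21070.8 s
d = v × t = 3.27355 m/s × 21070.8 s = 68976.3 m
68976.3 m ÷ (1852 m/nmi) = 37.2442 nmi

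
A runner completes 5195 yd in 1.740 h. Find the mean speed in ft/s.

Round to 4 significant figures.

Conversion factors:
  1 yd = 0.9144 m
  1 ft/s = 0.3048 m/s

5195 yd × 0.9144 → 4750.31 m
1.740 h × 3600 → 6264 s
v = d / t = 4750.31 m / 6264 s = 0.758351 m/s
0.758351 m/s ÷ (0.3048 m/s/ft/s) = 2.48803 ft/s

2.488 ft/s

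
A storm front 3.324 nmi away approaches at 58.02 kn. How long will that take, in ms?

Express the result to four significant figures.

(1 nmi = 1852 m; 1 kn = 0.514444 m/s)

3.324 nmi × 1852 → 6156.05 m
58.02 kn × 0.514444 → 29.848 m/s
t = d / v = 6156.05 m / 29.848 m/s = 206.247 s
206.247 s ÷ (0.001 s/ms) = 206247 ms

2.062×10⁵ ms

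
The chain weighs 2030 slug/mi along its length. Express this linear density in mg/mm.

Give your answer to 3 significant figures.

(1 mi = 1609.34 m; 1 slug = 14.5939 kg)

1.84×10⁴ mg/mm

2030 slug/mi × 14.5939 kg/slug ÷ 1609.34 m/mi = 18.4086 kg/m
18.4086 kg/m ÷ 10⁻⁶ kg/mg × 0.001 m/mm = 18408.6 mg/mm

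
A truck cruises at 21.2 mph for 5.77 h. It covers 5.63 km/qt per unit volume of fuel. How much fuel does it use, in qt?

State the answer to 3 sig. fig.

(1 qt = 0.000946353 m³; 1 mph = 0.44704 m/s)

35.0 qt

21.2 mph → 9.47725 m/s
5.77 h → 20772 s
d = v × t = 9.47725 × 20772 = 196861 m
5.63 km/qt → 5.94915×10⁶ m/m³
V = d / (distance per unit fuel) = 196861 / 5.94915×10⁶ = 0.0330906 m³
In qt: 0.0330906 / 0.000946353 = 34.9664 qt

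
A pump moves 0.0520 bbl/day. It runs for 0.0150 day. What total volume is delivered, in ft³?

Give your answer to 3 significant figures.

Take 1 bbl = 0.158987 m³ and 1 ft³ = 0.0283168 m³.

0.00438 ft³

0.0520 bbl/day → 9.56866×10⁻⁸ m³/s
0.0150 day → 1296 s
V = Q × t = 9.56866×10⁻⁸ × 1296 = 1.2401×10⁻⁴ m³
In ft³: 1.2401×10⁻⁴ / 0.0283168 = 0.00437938 ft³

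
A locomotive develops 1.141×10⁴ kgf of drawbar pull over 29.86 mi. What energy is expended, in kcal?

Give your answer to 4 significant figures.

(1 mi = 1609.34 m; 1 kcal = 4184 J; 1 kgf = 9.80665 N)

1.285×10⁶ kcal

1.141×10⁴ kgf × 9.80665 = 111894 N
29.86 mi × 1609.34 = 48054.9 m
W = F × d = 111894 N × 48054.9 m = 5.37705×10⁹ J
5.37705×10⁹ J ÷ (4184 J/kcal) = 1.28515×10⁶ kcal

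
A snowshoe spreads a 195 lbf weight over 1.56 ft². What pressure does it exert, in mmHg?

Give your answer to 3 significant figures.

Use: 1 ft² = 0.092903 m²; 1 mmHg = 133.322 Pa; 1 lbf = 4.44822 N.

195 lbf × 4.44822 = 867.403 N
1.56 ft² × 0.092903 = 0.144929 m²
P = F / A = 867.403 N / 0.144929 m² = 5985.02 Pa
5985.02 Pa ÷ (133.322 Pa/mmHg) = 44.8915 mmHg

44.9 mmHg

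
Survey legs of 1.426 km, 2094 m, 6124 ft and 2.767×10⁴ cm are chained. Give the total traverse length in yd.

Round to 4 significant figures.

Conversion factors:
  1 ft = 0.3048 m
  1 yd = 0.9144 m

1.426 km × 1000 = 1426 m
2094 m (already m)
6124 ft × 0.3048 = 1866.6 m
2.767×10⁴ cm × 0.01 = 276.7 m
Sum: 1426 + 2094 + 1866.6 + 276.7 = 5663.3 m
In yd: 5663.3 / 0.9144 = 6193.46 yd

6193 yd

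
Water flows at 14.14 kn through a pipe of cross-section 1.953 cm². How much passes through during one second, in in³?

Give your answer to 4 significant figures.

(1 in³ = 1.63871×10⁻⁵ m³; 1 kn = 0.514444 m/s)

14.14 kn × 0.514444 → 7.27424 m/s
1.953 cm² × 0.0001 → 1.953×10⁻⁴ m²
V = v × A × t = 7.27424 m/s × 1.953×10⁻⁴ m² × 1 s = 0.00142066 m³
0.00142066 m³ ÷ (1.63871×10⁻⁵ m³/in³) = 86.6938 in³

86.69 in³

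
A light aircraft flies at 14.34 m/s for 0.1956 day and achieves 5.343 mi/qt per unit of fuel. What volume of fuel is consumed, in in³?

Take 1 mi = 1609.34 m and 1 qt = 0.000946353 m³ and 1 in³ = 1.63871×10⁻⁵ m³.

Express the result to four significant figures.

0.1956 day → 16899.8 s
d = v × t = 14.34 × 16899.8 = 242343 m
5.343 mi/qt → 9.08615×10⁶ m/m³
V = d / (distance per unit fuel) = 242343 / 9.08615×10⁶ = 0.0266717 m³
In in³: 0.0266717 / 1.63871×10⁻⁵ = 1627.6 in³

1628 in³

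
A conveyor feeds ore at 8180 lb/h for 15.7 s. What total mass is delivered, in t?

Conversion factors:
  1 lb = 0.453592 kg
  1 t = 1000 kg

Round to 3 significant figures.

8180 lb/h → 1.03066 kg/s
m = ṁ × t = 1.03066 × 15.7 = 16.1814 kg
In t: 16.1814 / 1000 = 0.0161814 t

0.0162 t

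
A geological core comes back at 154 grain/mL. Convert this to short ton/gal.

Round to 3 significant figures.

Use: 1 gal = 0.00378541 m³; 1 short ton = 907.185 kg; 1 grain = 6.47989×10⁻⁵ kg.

154 grain/mL × 6.47989×10⁻⁵ kg/grain ÷ 10⁻⁶ m³/mL = 9979.03 kg/m³
9979.03 kg/m³ ÷ 907.185 kg/short ton × 0.00378541 m³/gal = 0.0416395 short ton/gal

0.0416 short ton/gal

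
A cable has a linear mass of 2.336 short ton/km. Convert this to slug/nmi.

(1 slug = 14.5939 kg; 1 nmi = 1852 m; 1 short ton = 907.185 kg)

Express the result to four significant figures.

268.9 slug/nmi

2.336 short ton/km × 907.185 kg/short ton ÷ 1000 m/km = 2.11918 kg/m
2.11918 kg/m ÷ 14.5939 kg/slug × 1852 m/nmi = 268.929 slug/nmi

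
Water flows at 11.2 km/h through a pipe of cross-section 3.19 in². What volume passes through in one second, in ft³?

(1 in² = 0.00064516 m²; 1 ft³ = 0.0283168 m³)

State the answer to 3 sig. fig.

11.2 km/h × (1/3.6) = 3.11111 m/s
3.19 in² × 0.00064516 = 0.00205806 m²
V = v × A × t = 3.11111 m/s × 0.00205806 m² × 1 s = 0.00640285 m³
0.00640285 m³ ÷ (0.0283168 m³/ft³) = 0.226115 ft³

0.226 ft³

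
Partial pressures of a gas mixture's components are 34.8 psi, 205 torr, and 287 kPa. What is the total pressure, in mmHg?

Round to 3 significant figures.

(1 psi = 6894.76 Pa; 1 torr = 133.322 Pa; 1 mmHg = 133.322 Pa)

4160 mmHg

34.8 psi × 6894.76 = 239938 Pa
205 torr × 133.322 = 27331 Pa
287 kPa × 1000 = 287000 Pa
Total: 239938 + 27331 + 287000 = 554269 Pa
In mmHg: 554269 / 133.322 = 4157.37 mmHg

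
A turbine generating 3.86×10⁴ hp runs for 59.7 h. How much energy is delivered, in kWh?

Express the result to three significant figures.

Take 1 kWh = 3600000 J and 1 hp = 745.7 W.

3.86×10⁴ hp × 745.7 → 2.8784×10⁷ W
59.7 h × 3600 → 214920 s
E = P × t = 2.8784×10⁷ W × 214920 s = 6.18626×10¹² J
6.18626×10¹² J ÷ (3600000 J/kWh) = 1.71841×10⁶ kWh

1.72×10⁶ kWh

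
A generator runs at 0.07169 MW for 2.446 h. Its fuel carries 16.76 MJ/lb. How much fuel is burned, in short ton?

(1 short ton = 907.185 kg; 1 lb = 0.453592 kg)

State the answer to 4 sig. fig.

0.01883 short ton

0.07169 MW → 71690 W
2.446 h → 8805.6 s
E = P × t = 71690 × 8805.6 = 6.31273×10⁸ J
16.76 MJ/lb → 3.69495×10⁷ J/kg
m = E / e_s = 6.31273×10⁸ / 3.69495×10⁷ = 17.0848 kg
In short ton: 17.0848 / 907.185 = 0.0188328 short ton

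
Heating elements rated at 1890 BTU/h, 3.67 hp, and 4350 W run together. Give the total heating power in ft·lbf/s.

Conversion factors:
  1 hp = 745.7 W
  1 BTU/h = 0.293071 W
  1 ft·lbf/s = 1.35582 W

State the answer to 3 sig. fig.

1890 BTU/h × 0.293071 = 553.904 W
3.67 hp × 745.7 = 2736.72 W
4350 W (already W)
Total: 553.904 + 2736.72 + 4350 = 7640.62 W
In ft·lbf/s: 7640.62 / 1.35582 = 5635.42 ft·lbf/s

5640 ft·lbf/s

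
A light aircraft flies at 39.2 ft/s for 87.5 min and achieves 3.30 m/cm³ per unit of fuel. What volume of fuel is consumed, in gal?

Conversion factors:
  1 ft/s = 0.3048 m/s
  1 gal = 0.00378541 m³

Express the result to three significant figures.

5.02 gal

39.2 ft/s → 11.9482 m/s
87.5 min → 5250 s
d = v × t = 11.9482 × 5250 = 62728 m
3.30 m/cm³ → 3.3×10⁶ m/m³
V = d / (distance per unit fuel) = 62728 / 3.3×10⁶ = 0.0190085 m³
In gal: 0.0190085 / 0.00378541 = 5.02152 gal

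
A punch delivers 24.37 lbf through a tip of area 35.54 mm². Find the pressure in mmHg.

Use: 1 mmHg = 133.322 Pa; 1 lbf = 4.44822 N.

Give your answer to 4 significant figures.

2.288×10⁴ mmHg

24.37 lbf × 4.44822 = 108.403 N
35.54 mm² × 10⁻⁶ = 3.554×10⁻⁵ m²
P = F / A = 108.403 N / 3.554×10⁻⁵ m² = 3.05017×10⁶ Pa
3.05017×10⁶ Pa ÷ (133.322 Pa/mmHg) = 22878.2 mmHg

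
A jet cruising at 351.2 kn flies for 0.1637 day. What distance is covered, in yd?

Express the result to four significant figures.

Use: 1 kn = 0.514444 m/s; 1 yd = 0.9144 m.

2.795×10⁶ yd

351.2 kn × 0.514444 → 180.673 m/s
0.1637 day × 86400 → 14143.7 s
d = v × t = 180.673 m/s × 14143.7 s = 2.55538×10⁶ m
2.55538×10⁶ m ÷ (0.9144 m/yd) = 2.7946×10⁶ yd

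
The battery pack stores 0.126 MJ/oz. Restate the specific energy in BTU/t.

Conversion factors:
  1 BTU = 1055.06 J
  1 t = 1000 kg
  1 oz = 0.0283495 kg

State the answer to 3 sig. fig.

4.21×10⁶ BTU/t

0.126 MJ/oz × 1000000 J/MJ ÷ 0.0283495 kg/oz = 4.44452×10⁶ J/kg
4.44452×10⁶ J/kg ÷ 1055.06 J/BTU × 1000 kg/t = 4.21258×10⁶ BTU/t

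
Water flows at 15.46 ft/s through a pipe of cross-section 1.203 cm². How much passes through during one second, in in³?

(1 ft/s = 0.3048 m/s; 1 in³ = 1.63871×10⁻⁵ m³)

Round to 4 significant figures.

15.46 ft/s × 0.3048 → 4.71221 m/s
1.203 cm² × 0.0001 → 1.203×10⁻⁴ m²
V = v × A × t = 4.71221 m/s × 1.203×10⁻⁴ m² × 1 s = 5.66879×10⁻⁴ m³
5.66879×10⁻⁴ m³ ÷ (1.63871×10⁻⁵ m³/in³) = 34.593 in³

34.59 in³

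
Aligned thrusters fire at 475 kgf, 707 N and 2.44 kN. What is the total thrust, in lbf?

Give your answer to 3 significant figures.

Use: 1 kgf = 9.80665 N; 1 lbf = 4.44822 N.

1750 lbf

475 kgf × 9.80665 = 4658.16 N
707 N (already N)
2.44 kN × 1000 = 2440 N
Sum: 4658.16 + 707 + 2440 = 7805.16 N
In lbf: 7805.16 / 4.44822 = 1754.67 lbf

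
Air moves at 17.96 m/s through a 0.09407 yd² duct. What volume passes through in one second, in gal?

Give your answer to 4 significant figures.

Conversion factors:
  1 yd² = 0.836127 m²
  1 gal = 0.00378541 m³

373.2 gal

0.09407 yd² × 0.836127 → 0.0786545 m²
V = v × A × t = 17.96 m/s × 0.0786545 m² × 1 s = 1.41263 m³
1.41263 m³ ÷ (0.00378541 m³/gal) = 373.178 gal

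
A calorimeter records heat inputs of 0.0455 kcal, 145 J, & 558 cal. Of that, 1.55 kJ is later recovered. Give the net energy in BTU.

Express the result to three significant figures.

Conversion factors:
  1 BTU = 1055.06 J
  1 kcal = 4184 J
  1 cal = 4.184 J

1.06 BTU

0.0455 kcal × 4184 = 190.372 J
145 J (already J)
558 cal × 4.184 = 2334.67 J
1.55 kJ × 1000 = 1550 J
Result: 190.372 + 145 + 2334.67 − 1550 = 1120.04 J
In BTU: 1120.04 / 1055.06 = 1.06159 BTU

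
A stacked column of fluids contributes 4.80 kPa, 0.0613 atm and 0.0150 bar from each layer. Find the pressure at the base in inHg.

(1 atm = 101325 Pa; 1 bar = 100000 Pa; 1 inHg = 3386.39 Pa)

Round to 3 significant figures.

3.69 inHg

4.80 kPa × 1000 = 4800 Pa
0.0613 atm × 101325 = 6211.22 Pa
0.0150 bar × 100000 = 1500 Pa
Sum: 4800 + 6211.22 + 1500 = 12511.2 Pa
In inHg: 12511.2 / 3386.39 = 3.69455 inHg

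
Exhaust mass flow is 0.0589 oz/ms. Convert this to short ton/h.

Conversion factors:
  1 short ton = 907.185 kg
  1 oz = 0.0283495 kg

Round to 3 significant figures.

6.63 short ton/h

0.0589 oz/ms × 0.0283495 kg/oz ÷ 0.001 s/ms = 1.66979 kg/s
1.66979 kg/s ÷ 907.185 kg/short ton × 3600 s/h = 6.62626 short ton/h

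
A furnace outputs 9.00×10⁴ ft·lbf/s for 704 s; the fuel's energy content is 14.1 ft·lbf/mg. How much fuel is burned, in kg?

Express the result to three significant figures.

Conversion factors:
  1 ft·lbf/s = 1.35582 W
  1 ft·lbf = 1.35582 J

9.00×10⁴ ft·lbf/s → 122024 W
E = P × t = 122024 × 704 = 8.59049×10⁷ J
14.1 ft·lbf/mg → 1.91171×10⁷ J/kg
m = E / e_s = 8.59049×10⁷ / 1.91171×10⁷ = 4.49362 kg

4.49 kg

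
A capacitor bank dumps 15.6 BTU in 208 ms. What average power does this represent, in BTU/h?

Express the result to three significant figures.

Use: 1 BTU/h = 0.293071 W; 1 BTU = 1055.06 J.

15.6 BTU × 1055.06 = 16458.9 J
208 ms × 0.001 = 0.208 s
P = E / t = 16458.9 J / 0.208 s = 79129.3 W
79129.3 W ÷ (0.293071 W/BTU/h) = 270000 BTU/h

2.70×10⁵ BTU/h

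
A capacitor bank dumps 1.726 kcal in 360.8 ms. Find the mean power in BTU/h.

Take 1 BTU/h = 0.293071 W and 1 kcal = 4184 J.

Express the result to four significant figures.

1.726 kcal × 4184 = 7221.58 J
360.8 ms × 0.001 = 0.3608 s
P = E / t = 7221.58 J / 0.3608 s = 20015.5 W
20015.5 W ÷ (0.293071 W/BTU/h) = 68295.7 BTU/h

6.830×10⁴ BTU/h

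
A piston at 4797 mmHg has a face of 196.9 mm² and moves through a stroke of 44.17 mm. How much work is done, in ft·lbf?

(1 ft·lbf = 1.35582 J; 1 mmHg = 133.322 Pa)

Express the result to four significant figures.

4797 mmHg → 639546 Pa
196.9 mm² → 1.969×10⁻⁴ m²
F = P × A = 639546 × 1.969×10⁻⁴ = 125.927 N
44.17 mm → 0.04417 m
W = F × d = 125.927 × 0.04417 = 5.5622 J
In ft·lbf: 5.5622 / 1.35582 = 4.10246 ft·lbf

4.102 ft·lbf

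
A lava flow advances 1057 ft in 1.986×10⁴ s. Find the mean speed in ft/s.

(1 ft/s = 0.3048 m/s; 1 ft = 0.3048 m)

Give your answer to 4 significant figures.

0.05322 ft/s

1057 ft × 0.3048 = 322.174 m
v = d / t = 322.174 m / 19860 s = 0.0162223 m/s
0.0162223 m/s ÷ (0.3048 m/s/ft/s) = 0.0532228 ft/s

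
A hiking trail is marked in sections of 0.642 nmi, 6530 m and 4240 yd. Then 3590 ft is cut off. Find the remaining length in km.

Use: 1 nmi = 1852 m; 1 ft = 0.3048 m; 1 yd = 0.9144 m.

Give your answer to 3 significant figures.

10.5 km

0.642 nmi × 1852 → 1188.98 m
6530 m (already m)
4240 yd × 0.9144 → 3877.06 m
3590 ft × 0.3048 → 1094.23 m
Sum: 1188.98 + 6530 + 3877.06 − 1094.23 = 10501.8 m
In km: 10501.8 / 1000 = 10.5018 km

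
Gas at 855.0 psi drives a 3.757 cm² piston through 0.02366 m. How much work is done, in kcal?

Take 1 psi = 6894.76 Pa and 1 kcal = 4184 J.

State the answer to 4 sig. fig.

0.01252 kcal

855.0 psi → 5.89502×10⁶ Pa
3.757 cm² → 3.757×10⁻⁴ m²
F = P × A = 5.89502×10⁶ × 3.757×10⁻⁴ = 2214.76 N
W = F × d = 2214.76 × 0.02366 = 52.4012 J
In kcal: 52.4012 / 4184 = 0.0125242 kcal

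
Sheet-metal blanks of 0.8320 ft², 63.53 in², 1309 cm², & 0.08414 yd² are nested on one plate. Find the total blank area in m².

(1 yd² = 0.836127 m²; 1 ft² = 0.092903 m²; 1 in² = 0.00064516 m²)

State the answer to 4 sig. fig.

0.3195 m²

0.8320 ft² × 0.092903 → 0.0772953 m²
63.53 in² × 0.00064516 → 0.040987 m²
1309 cm² × 0.0001 → 0.1309 m²
0.08414 yd² × 0.836127 → 0.0703517 m²
Total: 0.0772953 + 0.040987 + 0.1309 + 0.0703517 = 0.319534 m²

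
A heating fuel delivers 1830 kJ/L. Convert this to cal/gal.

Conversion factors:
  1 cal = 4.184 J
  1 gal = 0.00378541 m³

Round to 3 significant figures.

1.66×10⁶ cal/gal

1830 kJ/L × 1000 J/kJ ÷ 0.001 m³/L = 1.83×10⁹ J/m³
1.83×10⁹ J/m³ ÷ 4.184 J/cal × 0.00378541 m³/gal = 1.65566×10⁶ cal/gal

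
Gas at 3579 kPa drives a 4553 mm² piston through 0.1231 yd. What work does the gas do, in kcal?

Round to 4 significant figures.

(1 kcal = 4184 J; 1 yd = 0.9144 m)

3579 kPa → 3.579×10⁶ Pa
4553 mm² → 0.004553 m²
F = P × A = 3.579×10⁶ × 0.004553 = 16295.2 N
0.1231 yd → 0.112563 m
W = F × d = 16295.2 × 0.112563 = 1834.24 J
In kcal: 1834.24 / 4184 = 0.438394 kcal

0.4384 kcal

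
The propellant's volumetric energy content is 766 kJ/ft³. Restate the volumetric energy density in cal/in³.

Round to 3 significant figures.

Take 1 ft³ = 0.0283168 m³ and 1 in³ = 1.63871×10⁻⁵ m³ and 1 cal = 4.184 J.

766 kJ/ft³ × 1000 J/kJ ÷ 0.0283168 m³/ft³ = 2.70511×10⁷ J/m³
2.70511×10⁷ J/m³ ÷ 4.184 J/cal × 1.63871×10⁻⁵ m³/in³ = 105.949 cal/in³

106 cal/in³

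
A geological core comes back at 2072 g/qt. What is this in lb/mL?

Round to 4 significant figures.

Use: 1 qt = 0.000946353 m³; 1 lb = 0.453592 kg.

0.004827 lb/mL

2072 g/qt × 0.001 kg/g ÷ 0.000946353 m³/qt = 2189.46 kg/m³
2189.46 kg/m³ ÷ 0.453592 kg/lb × 10⁻⁶ m³/mL = 0.00482694 lb/mL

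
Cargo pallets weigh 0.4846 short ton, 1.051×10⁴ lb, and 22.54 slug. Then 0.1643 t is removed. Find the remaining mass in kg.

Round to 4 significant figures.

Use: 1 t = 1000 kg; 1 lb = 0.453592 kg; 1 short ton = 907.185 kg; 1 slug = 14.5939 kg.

0.4846 short ton × 907.185 = 439.622 kg
1.051×10⁴ lb × 0.453592 = 4767.25 kg
22.54 slug × 14.5939 = 328.947 kg
0.1643 t × 1000 = 164.3 kg
Net: 439.622 + 4767.25 + 328.947 − 164.3 = 5371.52 kg

5372 kg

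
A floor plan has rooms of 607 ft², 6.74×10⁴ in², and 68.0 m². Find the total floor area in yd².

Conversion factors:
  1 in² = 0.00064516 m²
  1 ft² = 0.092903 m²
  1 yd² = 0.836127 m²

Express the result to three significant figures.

607 ft² × 0.092903 = 56.3921 m²
6.74×10⁴ in² × 0.00064516 = 43.4838 m²
68.0 m² (already m²)
Total: 56.3921 + 43.4838 + 68 = 167.876 m²
In yd²: 167.876 / 0.836127 = 200.778 yd²

201 yd²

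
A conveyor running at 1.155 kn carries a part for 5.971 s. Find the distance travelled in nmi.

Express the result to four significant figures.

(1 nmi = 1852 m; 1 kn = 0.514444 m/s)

1.155 kn × 0.514444 → 0.594183 m/s
d = v × t = 0.594183 m/s × 5.971 s = 3.54787 m
3.54787 m ÷ (1852 m/nmi) = 0.0019157 nmi

0.001916 nmi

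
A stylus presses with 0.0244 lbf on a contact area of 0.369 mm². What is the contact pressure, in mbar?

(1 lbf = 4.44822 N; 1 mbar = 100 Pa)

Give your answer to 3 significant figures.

2940 mbar

0.0244 lbf × 4.44822 = 0.108537 N
0.369 mm² × 10⁻⁶ = 3.69×10⁻⁷ m²
P = F / A = 0.108537 N / 3.69×10⁻⁷ m² = 294138 Pa
294138 Pa ÷ (100 Pa/mbar) = 2941.38 mbar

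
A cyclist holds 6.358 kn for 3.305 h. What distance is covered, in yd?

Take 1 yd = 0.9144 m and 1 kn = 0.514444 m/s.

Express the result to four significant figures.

4.256×10⁴ yd

6.358 kn × 0.514444 → 3.27083 m/s
3.305 h × 3600 → 11898 s
d = v × t = 3.27083 m/s × 11898 s = 38916.3 m
38916.3 m ÷ (0.9144 m/yd) = 42559.4 yd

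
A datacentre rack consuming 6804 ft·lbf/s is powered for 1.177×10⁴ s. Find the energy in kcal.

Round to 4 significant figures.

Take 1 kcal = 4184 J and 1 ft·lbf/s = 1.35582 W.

6804 ft·lbf/s × 1.35582 → 9225 W
E = P × t = 9225 W × 11770 s = 1.08578×10⁸ J
1.08578×10⁸ J ÷ (4184 J/kcal) = 25950.8 kcal

2.595×10⁴ kcal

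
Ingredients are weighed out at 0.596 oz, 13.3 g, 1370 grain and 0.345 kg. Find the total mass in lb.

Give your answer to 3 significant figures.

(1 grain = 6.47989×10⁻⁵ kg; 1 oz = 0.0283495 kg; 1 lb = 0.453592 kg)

0.596 oz × 0.0283495 = 0.0168963 kg
13.3 g × 0.001 = 0.0133 kg
1370 grain × 6.47989×10⁻⁵ = 0.0887745 kg
0.345 kg (already kg)
Combined: 0.0168963 + 0.0133 + 0.0887745 + 0.345 = 0.463971 kg
In lb: 0.463971 / 0.453592 = 1.02288 lb

1.02 lb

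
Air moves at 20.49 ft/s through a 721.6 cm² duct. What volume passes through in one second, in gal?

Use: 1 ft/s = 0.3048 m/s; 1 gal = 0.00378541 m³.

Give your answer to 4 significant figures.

20.49 ft/s × 0.3048 → 6.24535 m/s
721.6 cm² × 0.0001 → 0.07216 m²
V = v × A × t = 6.24535 m/s × 0.07216 m² × 1 s = 0.450664 m³
0.450664 m³ ÷ (0.00378541 m³/gal) = 119.053 gal

119.1 gal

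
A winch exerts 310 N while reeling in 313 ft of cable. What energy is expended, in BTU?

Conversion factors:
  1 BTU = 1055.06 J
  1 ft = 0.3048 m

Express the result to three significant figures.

28.0 BTU

313 ft × 0.3048 → 95.4024 m
W = F × d = 310 N × 95.4024 m = 29574.7 J
29574.7 J ÷ (1055.06 J/BTU) = 28.0313 BTU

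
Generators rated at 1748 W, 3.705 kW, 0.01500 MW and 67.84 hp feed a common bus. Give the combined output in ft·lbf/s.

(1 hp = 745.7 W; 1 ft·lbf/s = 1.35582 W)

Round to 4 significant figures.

1748 W (already W)
3.705 kW × 1000 = 3705 W
0.01500 MW × 1000000 = 15000 W
67.84 hp × 745.7 = 50588.3 W
Sum: 1748 + 3705 + 15000 + 50588.3 = 71041.3 W
In ft·lbf/s: 71041.3 / 1.35582 = 52397.3 ft·lbf/s

5.240×10⁴ ft·lbf/s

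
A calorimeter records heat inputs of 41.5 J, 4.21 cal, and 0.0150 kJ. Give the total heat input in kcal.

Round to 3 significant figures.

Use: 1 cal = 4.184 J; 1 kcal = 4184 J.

0.0177 kcal

41.5 J (already J)
4.21 cal × 4.184 = 17.6146 J
0.0150 kJ × 1000 = 15 J
Combined: 41.5 + 17.6146 + 15 = 74.1146 J
In kcal: 74.1146 / 4184 = 0.0177138 kcal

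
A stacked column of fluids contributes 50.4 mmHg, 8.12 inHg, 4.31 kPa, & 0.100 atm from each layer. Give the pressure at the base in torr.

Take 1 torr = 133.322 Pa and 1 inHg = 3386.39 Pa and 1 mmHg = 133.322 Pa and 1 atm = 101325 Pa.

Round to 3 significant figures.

365 torr

50.4 mmHg × 133.322 → 6719.43 Pa
8.12 inHg × 3386.39 → 27497.5 Pa
4.31 kPa × 1000 → 4310 Pa
0.100 atm × 101325 → 10132.5 Pa
Sum: 6719.43 + 27497.5 + 4310 + 10132.5 = 48659.4 Pa
In torr: 48659.4 / 133.322 = 364.977 torr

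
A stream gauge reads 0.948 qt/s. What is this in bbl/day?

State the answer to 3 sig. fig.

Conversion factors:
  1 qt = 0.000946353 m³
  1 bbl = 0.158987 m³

0.948 qt/s × 0.000946353 m³/qt = 8.97143×10⁻⁴ m³/s
8.97143×10⁻⁴ m³/s ÷ 0.158987 m³/bbl × 86400 s/day = 487.544 bbl/day

488 bbl/day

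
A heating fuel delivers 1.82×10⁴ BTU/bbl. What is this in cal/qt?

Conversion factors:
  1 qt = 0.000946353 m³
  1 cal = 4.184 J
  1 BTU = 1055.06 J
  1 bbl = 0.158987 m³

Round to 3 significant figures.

1.82×10⁴ BTU/bbl × 1055.06 J/BTU ÷ 0.158987 m³/bbl = 1.20778×10⁸ J/m³
1.20778×10⁸ J/m³ ÷ 4.184 J/cal × 0.000946353 m³/qt = 27318 cal/qt

2.73×10⁴ cal/qt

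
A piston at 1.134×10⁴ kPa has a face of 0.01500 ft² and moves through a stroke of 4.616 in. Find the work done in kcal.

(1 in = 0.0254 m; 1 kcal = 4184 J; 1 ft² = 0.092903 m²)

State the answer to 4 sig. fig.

0.4428 kcal

1.134×10⁴ kPa → 1.134×10⁷ Pa
0.01500 ft² → 0.00139354 m²
F = P × A = 1.134×10⁷ × 0.00139354 = 15802.7 N
4.616 in → 0.117246 m
W = F × d = 15802.7 × 0.117246 = 1852.8 J
In kcal: 1852.8 / 4184 = 0.44283 kcal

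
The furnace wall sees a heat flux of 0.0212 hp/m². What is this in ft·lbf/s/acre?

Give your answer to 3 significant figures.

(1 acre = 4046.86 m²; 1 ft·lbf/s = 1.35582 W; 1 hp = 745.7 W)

0.0212 hp/m² × 745.7 W/hp = 15.8088 W/m²
15.8088 W/m² ÷ 1.35582 W/ft·lbf/s × 4046.86 m²/acre = 47186.2 ft·lbf/s/acre

4.72×10⁴ ft·lbf/s/acre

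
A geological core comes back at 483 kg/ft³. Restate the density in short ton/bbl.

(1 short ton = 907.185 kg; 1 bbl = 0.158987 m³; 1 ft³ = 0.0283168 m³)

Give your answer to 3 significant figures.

2.99 short ton/bbl

483 kg/ft³ ÷ 0.0283168 m³/ft³ = 17057 kg/m³
17057 kg/m³ ÷ 907.185 kg/short ton × 0.158987 m³/bbl = 2.98929 short ton/bbl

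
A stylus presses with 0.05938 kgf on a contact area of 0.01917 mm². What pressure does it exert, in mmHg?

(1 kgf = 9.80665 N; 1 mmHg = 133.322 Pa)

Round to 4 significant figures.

2.278×10⁵ mmHg

0.05938 kgf × 9.80665 = 0.582319 N
0.01917 mm² × 10⁻⁶ = 1.917×10⁻⁸ m²
P = F / A = 0.582319 N / 1.917×10⁻⁸ m² = 3.03766×10⁷ Pa
3.03766×10⁷ Pa ÷ (133.322 Pa/mmHg) = 227844 mmHg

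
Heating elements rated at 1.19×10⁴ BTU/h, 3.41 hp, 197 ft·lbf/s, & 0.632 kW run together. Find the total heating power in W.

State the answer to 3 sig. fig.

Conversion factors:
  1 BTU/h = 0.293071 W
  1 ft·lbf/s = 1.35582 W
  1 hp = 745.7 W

1.19×10⁴ BTU/h × 0.293071 = 3487.54 W
3.41 hp × 745.7 = 2542.84 W
197 ft·lbf/s × 1.35582 = 267.097 W
0.632 kW × 1000 = 632 W
Combined: 3487.54 + 2542.84 + 267.097 + 632 = 6929.48 W

6930 W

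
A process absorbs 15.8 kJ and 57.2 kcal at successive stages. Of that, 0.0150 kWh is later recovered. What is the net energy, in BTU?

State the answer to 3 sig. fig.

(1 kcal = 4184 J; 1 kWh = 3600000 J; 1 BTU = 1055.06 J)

15.8 kJ × 1000 → 15800 J
57.2 kcal × 4184 → 239325 J
0.0150 kWh × 3600000 → 54000 J
Net: 15800 + 239325 − 54000 = 201125 J
In BTU: 201125 / 1055.06 = 190.629 BTU

191 BTU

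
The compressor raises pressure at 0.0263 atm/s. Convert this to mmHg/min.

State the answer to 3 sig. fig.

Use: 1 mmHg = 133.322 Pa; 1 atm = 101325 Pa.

1200 mmHg/min

0.0263 atm/s × 101325 Pa/atm = 2664.85 Pa/s
2664.85 Pa/s ÷ 133.322 Pa/mmHg × 60 s/min = 1199.28 mmHg/min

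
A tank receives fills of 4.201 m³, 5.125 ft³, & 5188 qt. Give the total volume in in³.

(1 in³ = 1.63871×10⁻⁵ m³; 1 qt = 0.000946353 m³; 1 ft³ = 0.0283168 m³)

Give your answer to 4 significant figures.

4.201 m³ (already m³)
5.125 ft³ × 0.0283168 → 0.145124 m³
5188 qt × 0.000946353 → 4.90968 m³
Sum: 4.201 + 0.145124 + 4.90968 = 9.2558 m³
In in³: 9.2558 / 1.63871×10⁻⁵ = 564822 in³

5.648×10⁵ in³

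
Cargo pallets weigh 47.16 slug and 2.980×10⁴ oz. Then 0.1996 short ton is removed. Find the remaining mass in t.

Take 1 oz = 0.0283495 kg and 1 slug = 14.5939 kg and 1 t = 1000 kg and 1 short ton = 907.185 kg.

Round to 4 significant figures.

1.352 t

47.16 slug × 14.5939 = 688.248 kg
2.980×10⁴ oz × 0.0283495 = 844.815 kg
0.1996 short ton × 907.185 = 181.074 kg
Net: 688.248 + 844.815 − 181.074 = 1351.99 kg
In t: 1351.99 / 1000 = 1.35199 t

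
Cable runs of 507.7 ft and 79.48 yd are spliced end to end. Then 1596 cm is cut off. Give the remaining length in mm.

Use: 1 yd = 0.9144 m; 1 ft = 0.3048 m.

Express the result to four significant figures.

507.7 ft × 0.3048 = 154.747 m
79.48 yd × 0.9144 = 72.6765 m
1596 cm × 0.01 = 15.96 m
Sum: 154.747 + 72.6765 − 15.96 = 211.464 m
In mm: 211.464 / 0.001 = 211464 mm

2.115×10⁵ mm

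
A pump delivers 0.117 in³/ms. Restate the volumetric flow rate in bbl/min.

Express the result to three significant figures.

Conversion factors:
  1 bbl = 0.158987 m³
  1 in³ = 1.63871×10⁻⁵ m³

0.724 bbl/min

0.117 in³/ms × 1.63871×10⁻⁵ m³/in³ ÷ 0.001 s/ms = 0.00191729 m³/s
0.00191729 m³/s ÷ 0.158987 m³/bbl × 60 s/min = 0.723565 bbl/min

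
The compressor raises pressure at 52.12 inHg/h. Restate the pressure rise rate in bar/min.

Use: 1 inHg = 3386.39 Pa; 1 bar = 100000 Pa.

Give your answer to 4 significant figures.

0.02942 bar/min

52.12 inHg/h × 3386.39 Pa/inHg ÷ 3600 s/h = 49.0274 Pa/s
49.0274 Pa/s ÷ 100000 Pa/bar × 60 s/min = 0.0294164 bar/min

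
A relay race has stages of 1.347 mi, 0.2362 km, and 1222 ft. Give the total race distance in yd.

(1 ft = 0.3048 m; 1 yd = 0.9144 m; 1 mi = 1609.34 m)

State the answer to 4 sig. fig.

3036 yd

1.347 mi × 1609.34 = 2167.78 m
0.2362 km × 1000 = 236.2 m
1222 ft × 0.3048 = 372.466 m
Sum: 2167.78 + 236.2 + 372.466 = 2776.45 m
In yd: 2776.45 / 0.9144 = 3036.36 yd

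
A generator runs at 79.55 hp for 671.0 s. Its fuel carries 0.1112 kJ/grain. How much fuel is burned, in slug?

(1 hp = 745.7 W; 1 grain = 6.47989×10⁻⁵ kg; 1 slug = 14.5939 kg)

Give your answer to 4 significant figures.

79.55 hp → 59320.4 W
E = P × t = 59320.4 × 671 = 3.9804×10⁷ J
0.1112 kJ/grain → 1.71608×10⁶ J/kg
m = E / e_s = 3.9804×10⁷ / 1.71608×10⁶ = 23.1947 kg
In slug: 23.1947 / 14.5939 = 1.58934 slug

1.589 slug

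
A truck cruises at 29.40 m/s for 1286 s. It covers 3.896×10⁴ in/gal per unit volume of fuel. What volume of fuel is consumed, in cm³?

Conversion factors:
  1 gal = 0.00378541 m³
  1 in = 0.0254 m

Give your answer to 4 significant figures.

d = v × t = 29.4 × 1286 = 37808.4 m
3.896×10⁴ in/gal → 261421 m/m³
V = d / (distance per unit fuel) = 37808.4 / 261421 = 0.144626 m³
In cm³: 0.144626 / 10⁻⁶ = 144626 cm³

1.446×10⁵ cm³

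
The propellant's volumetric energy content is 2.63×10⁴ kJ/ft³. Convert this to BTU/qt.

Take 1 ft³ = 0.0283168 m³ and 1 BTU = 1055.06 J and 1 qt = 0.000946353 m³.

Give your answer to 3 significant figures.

833 BTU/qt

2.63×10⁴ kJ/ft³ × 1000 J/kJ ÷ 0.0283168 m³/ft³ = 9.28777×10⁸ J/m³
9.28777×10⁸ J/m³ ÷ 1055.06 J/BTU × 0.000946353 m³/qt = 833.081 BTU/qt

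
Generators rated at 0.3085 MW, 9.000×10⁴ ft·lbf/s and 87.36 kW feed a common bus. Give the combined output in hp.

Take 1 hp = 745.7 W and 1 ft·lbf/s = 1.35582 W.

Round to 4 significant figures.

694.5 hp

0.3085 MW × 1000000 → 308500 W
9.000×10⁴ ft·lbf/s × 1.35582 → 122024 W
87.36 kW × 1000 → 87360 W
Sum: 308500 + 122024 + 87360 = 517884 W
In hp: 517884 / 745.7 = 694.494 hp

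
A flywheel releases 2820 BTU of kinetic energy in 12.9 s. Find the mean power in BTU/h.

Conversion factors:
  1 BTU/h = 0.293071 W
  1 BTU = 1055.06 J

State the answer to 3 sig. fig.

2820 BTU × 1055.06 → 2.97527×10⁶ J
P = E / t = 2.97527×10⁶ J / 12.9 s = 230641 W
230641 W ÷ (0.293071 W/BTU/h) = 786980 BTU/h

7.87×10⁵ BTU/h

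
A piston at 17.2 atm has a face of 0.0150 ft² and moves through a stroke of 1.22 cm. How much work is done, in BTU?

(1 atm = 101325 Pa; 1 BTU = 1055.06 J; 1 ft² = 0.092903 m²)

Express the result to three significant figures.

0.0281 BTU

17.2 atm → 1.74279×10⁶ Pa
0.0150 ft² → 0.00139354 m²
F = P × A = 1.74279×10⁶ × 0.00139354 = 2428.65 N
1.22 cm → 0.0122 m
W = F × d = 2428.65 × 0.0122 = 29.6295 J
In BTU: 29.6295 / 1055.06 = 0.0280832 BTU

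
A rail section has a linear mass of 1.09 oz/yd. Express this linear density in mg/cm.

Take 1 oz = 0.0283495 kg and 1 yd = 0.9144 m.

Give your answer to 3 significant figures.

1.09 oz/yd × 0.0283495 kg/oz ÷ 0.9144 m/yd = 0.0337937 kg/m
0.0337937 kg/m ÷ 10⁻⁶ kg/mg × 0.01 m/cm = 337.937 mg/cm

338 mg/cm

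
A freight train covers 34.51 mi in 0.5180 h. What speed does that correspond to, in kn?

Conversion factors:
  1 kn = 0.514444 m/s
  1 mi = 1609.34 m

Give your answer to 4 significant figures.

34.51 mi × 1609.34 = 55538.3 m
0.5180 h × 3600 = 1864.8 s
v = d / t = 55538.3 m / 1864.8 s = 29.7824 m/s
29.7824 m/s ÷ (0.514444 m/s/kn) = 57.8924 kn

57.89 kn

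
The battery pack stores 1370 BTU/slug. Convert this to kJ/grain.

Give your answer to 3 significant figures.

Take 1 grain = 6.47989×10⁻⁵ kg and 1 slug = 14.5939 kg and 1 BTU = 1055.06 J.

1370 BTU/slug × 1055.06 J/BTU ÷ 14.5939 kg/slug = 99043.6 J/kg
99043.6 J/kg ÷ 1000 J/kJ × 6.47989×10⁻⁵ kg/grain = 0.00641792 kJ/grain

0.00642 kJ/grain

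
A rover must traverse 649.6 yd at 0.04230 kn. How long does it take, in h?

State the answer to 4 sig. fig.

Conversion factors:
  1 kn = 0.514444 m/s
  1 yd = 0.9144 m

649.6 yd × 0.9144 = 593.994 m
0.04230 kn × 0.514444 = 0.021761 m/s
t = d / v = 593.994 m / 0.021761 m/s = 27296.3 s
27296.3 s ÷ (3600 s/h) = 7.58231 h

7.582 h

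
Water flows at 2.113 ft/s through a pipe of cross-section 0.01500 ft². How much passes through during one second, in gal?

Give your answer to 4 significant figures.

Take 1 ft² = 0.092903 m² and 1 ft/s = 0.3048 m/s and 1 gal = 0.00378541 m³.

0.2371 gal

2.113 ft/s × 0.3048 = 0.644042 m/s
0.01500 ft² × 0.092903 = 0.00139354 m²
V = v × A × t = 0.644042 m/s × 0.00139354 m² × 1 s = 8.97498×10⁻⁴ m³
8.97498×10⁻⁴ m³ ÷ (0.00378541 m³/gal) = 0.237094 gal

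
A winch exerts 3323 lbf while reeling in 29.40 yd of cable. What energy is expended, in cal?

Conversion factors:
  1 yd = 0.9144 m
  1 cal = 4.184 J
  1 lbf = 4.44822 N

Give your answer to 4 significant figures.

3323 lbf × 4.44822 → 14781.4 N
29.40 yd × 0.9144 → 26.8834 m
W = F × d = 14781.4 N × 26.8834 m = 397374 J
397374 J ÷ (4.184 J/cal) = 94974.7 cal

9.497×10⁴ cal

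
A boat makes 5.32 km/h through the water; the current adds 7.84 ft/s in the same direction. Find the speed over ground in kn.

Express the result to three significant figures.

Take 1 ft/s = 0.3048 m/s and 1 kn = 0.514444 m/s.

5.32 km/h × (1/3.6) = 1.47778 m/s
7.84 ft/s × 0.3048 = 2.38963 m/s
Total: 1.47778 + 2.38963 = 3.86741 m/s
In kn: 3.86741 / 0.514444 = 7.51765 kn

7.52 kn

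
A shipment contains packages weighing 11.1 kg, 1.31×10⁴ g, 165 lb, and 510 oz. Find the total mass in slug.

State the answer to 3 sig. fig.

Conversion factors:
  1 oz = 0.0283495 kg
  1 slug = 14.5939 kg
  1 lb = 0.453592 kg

7.78 slug

11.1 kg (already kg)
1.31×10⁴ g × 0.001 = 13.1 kg
165 lb × 0.453592 = 74.8427 kg
510 oz × 0.0283495 = 14.4582 kg
Combined: 11.1 + 13.1 + 74.8427 + 14.4582 = 113.501 kg
In slug: 113.501 / 14.5939 = 7.77729 slug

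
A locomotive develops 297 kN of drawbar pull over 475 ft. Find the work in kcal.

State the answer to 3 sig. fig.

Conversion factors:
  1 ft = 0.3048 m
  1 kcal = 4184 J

297 kN × 1000 = 297000 N
475 ft × 0.3048 = 144.78 m
W = F × d = 297000 N × 144.78 m = 4.29997×10⁷ J
4.29997×10⁷ J ÷ (4184 J/kcal) = 10277.2 kcal

1.03×10⁴ kcal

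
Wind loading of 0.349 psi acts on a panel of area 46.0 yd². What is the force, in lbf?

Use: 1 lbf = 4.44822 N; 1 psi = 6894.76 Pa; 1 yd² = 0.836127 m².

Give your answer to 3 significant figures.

0.349 psi × 6894.76 = 2406.27 Pa
46.0 yd² × 0.836127 = 38.4618 m²
F = P × A = 2406.27 Pa × 38.4618 m² = 92549.5 N
92549.5 N ÷ (4.44822 N/lbf) = 20806 lbf

2.08×10⁴ lbf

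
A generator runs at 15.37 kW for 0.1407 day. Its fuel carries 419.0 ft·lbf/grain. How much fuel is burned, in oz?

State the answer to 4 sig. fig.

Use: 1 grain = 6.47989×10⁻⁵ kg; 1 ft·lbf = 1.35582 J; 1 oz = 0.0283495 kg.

15.37 kW → 15370 W
0.1407 day → 12156.5 s
E = P × t = 15370 × 12156.5 = 1.86845×10⁸ J
419.0 ft·lbf/grain → 8.76695×10⁶ J/kg
m = E / e_s = 1.86845×10⁸ / 8.76695×10⁶ = 21.3124 kg
In oz: 21.3124 / 0.0283495 = 751.773 oz

751.8 oz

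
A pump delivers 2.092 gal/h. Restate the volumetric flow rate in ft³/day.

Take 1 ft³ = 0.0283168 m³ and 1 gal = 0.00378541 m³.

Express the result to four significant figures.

2.092 gal/h × 0.00378541 m³/gal ÷ 3600 s/h = 2.19974×10⁻⁶ m³/s
2.19974×10⁻⁶ m³/s ÷ 0.0283168 m³/ft³ × 86400 s/day = 6.71183 ft³/day

6.712 ft³/day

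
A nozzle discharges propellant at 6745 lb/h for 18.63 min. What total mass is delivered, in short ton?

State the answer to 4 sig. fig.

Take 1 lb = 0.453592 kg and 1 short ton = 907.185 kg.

6745 lb/h → 0.849855 kg/s
18.63 min → 1117.8 s
m = ṁ × t = 0.849855 × 1117.8 = 949.968 kg
In short ton: 949.968 / 907.185 = 1.04716 short ton

1.047 short ton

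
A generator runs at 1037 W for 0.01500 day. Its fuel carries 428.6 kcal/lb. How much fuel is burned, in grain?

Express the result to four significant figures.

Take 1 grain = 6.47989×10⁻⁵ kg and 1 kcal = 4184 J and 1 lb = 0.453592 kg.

0.01500 day → 1296 s
E = P × t = 1037 × 1296 = 1.34395×10⁶ J
428.6 kcal/lb → 3.95347×10⁶ J/kg
m = E / e_s = 1.34395×10⁶ / 3.95347×10⁶ = 0.339942 kg
In grain: 0.339942 / 6.47989×10⁻⁵ = 5246.11 grain

5246 grain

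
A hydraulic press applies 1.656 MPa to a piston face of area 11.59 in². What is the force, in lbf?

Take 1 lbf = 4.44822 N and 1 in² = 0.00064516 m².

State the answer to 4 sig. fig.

1.656 MPa × 1000000 → 1.656×10⁶ Pa
11.59 in² × 0.00064516 → 0.0074774 m²
F = P × A = 1.656×10⁶ Pa × 0.0074774 m² = 12382.6 N
12382.6 N ÷ (4.44822 N/lbf) = 2783.72 lbf

2784 lbf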